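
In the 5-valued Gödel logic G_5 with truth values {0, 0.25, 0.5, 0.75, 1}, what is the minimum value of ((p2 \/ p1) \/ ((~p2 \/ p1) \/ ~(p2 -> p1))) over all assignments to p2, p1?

The minimum is attained at p2 = 0.25, p1 = 0.25:
  (p2 \/ p1) = max(0.25, 0.25) = 0.25
  ~p2: Gödel ¬ of 0.25 = 0 (operand ≠ 0)
  (~p2 \/ p1) = max(0, 0.25) = 0.25
  (p2 -> p1): 0.25 ≤ 0.25, so result = 1
  ~(p2 -> p1): Gödel ¬ of 1 = 0 (operand ≠ 0)
  ((~p2 \/ p1) \/ ~(p2 -> p1)) = max(0.25, 0) = 0.25
  ((p2 \/ p1) \/ ((~p2 \/ p1) \/ ~(p2 -> p1))) = max(0.25, 0.25) = 0.25
Checking all 25 assignments confirms none give a value below 0.25.

0.25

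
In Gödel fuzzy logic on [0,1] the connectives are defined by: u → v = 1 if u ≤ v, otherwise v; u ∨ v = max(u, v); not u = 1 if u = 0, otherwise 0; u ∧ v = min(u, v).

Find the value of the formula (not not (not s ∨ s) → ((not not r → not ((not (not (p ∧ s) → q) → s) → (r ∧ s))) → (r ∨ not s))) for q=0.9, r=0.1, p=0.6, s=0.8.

1.00

not s: Gödel ¬ of 0.8 = 0 (operand ≠ 0)
(not s ∨ s) = max(0, 0.8) = 0.8
not (not s ∨ s): Gödel ¬ of 0.8 = 0 (operand ≠ 0)
not not (not s ∨ s): Gödel ¬ of 0 = 1 (operand is 0)
not r: Gödel ¬ of 0.1 = 0 (operand ≠ 0)
not not r: Gödel ¬ of 0 = 1 (operand is 0)
(p ∧ s) = min(0.6, 0.8) = 0.6
not (p ∧ s): Gödel ¬ of 0.6 = 0 (operand ≠ 0)
(not (p ∧ s) → q): 0 ≤ 0.9, so result = 1
not (not (p ∧ s) → q): Gödel ¬ of 1 = 0 (operand ≠ 0)
(not (not (p ∧ s) → q) → s): 0 ≤ 0.8, so result = 1
(r ∧ s) = min(0.1, 0.8) = 0.1
((not (not (p ∧ s) → q) → s) → (r ∧ s)): 1 > 0.1, so result = 0.1
not ((not (not (p ∧ s) → q) → s) → (r ∧ s)): Gödel ¬ of 0.1 = 0 (operand ≠ 0)
(not not r → not ((not (not (p ∧ s) → q) → s) → (r ∧ s))): 1 > 0, so result = 0
not s: Gödel ¬ of 0.8 = 0 (operand ≠ 0)
(r ∨ not s) = max(0.1, 0) = 0.1
((not not r → not ((not (not (p ∧ s) → q) → s) → (r ∧ s))) → (r ∨ not s)): 0 ≤ 0.1, so result = 1
(not not (not s ∨ s) → ((not not r → not ((not (not (p ∧ s) → q) → s) → (r ∧ s))) → (r ∨ not s))): 1 ≤ 1, so result = 1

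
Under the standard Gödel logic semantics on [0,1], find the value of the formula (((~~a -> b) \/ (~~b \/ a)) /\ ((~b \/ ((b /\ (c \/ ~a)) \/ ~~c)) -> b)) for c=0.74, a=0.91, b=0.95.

0.95

~a: Gödel ¬ of 0.91 = 0 (operand ≠ 0)
~~a: Gödel ¬ of 0 = 1 (operand is 0)
(~~a -> b): 1 > 0.95, so result = 0.95
~b: Gödel ¬ of 0.95 = 0 (operand ≠ 0)
~~b: Gödel ¬ of 0 = 1 (operand is 0)
(~~b \/ a) = max(1, 0.91) = 1
((~~a -> b) \/ (~~b \/ a)) = max(0.95, 1) = 1
~b: Gödel ¬ of 0.95 = 0 (operand ≠ 0)
~a: Gödel ¬ of 0.91 = 0 (operand ≠ 0)
(c \/ ~a) = max(0.74, 0) = 0.74
(b /\ (c \/ ~a)) = min(0.95, 0.74) = 0.74
~c: Gödel ¬ of 0.74 = 0 (operand ≠ 0)
~~c: Gödel ¬ of 0 = 1 (operand is 0)
((b /\ (c \/ ~a)) \/ ~~c) = max(0.74, 1) = 1
(~b \/ ((b /\ (c \/ ~a)) \/ ~~c)) = max(0, 1) = 1
((~b \/ ((b /\ (c \/ ~a)) \/ ~~c)) -> b): 1 > 0.95, so result = 0.95
(((~~a -> b) \/ (~~b \/ a)) /\ ((~b \/ ((b /\ (c \/ ~a)) \/ ~~c)) -> b)) = min(1, 0.95) = 0.95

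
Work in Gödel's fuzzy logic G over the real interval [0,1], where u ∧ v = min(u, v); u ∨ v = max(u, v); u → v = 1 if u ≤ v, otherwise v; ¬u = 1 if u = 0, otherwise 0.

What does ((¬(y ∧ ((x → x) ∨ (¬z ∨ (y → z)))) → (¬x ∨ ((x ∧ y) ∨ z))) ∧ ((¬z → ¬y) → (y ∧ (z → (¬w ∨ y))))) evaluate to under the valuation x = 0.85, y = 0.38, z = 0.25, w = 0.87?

0.38

(x → x): 0.85 ≤ 0.85, so result = 1
¬z: Gödel ¬ of 0.25 = 0 (operand ≠ 0)
(y → z): 0.38 > 0.25, so result = 0.25
(¬z ∨ (y → z)) = max(0, 0.25) = 0.25
((x → x) ∨ (¬z ∨ (y → z))) = max(1, 0.25) = 1
(y ∧ ((x → x) ∨ (¬z ∨ (y → z)))) = min(0.38, 1) = 0.38
¬(y ∧ ((x → x) ∨ (¬z ∨ (y → z)))): Gödel ¬ of 0.38 = 0 (operand ≠ 0)
¬x: Gödel ¬ of 0.85 = 0 (operand ≠ 0)
(x ∧ y) = min(0.85, 0.38) = 0.38
((x ∧ y) ∨ z) = max(0.38, 0.25) = 0.38
(¬x ∨ ((x ∧ y) ∨ z)) = max(0, 0.38) = 0.38
(¬(y ∧ ((x → x) ∨ (¬z ∨ (y → z)))) → (¬x ∨ ((x ∧ y) ∨ z))): 0 ≤ 0.38, so result = 1
¬z: Gödel ¬ of 0.25 = 0 (operand ≠ 0)
¬y: Gödel ¬ of 0.38 = 0 (operand ≠ 0)
(¬z → ¬y): 0 ≤ 0, so result = 1
¬w: Gödel ¬ of 0.87 = 0 (operand ≠ 0)
(¬w ∨ y) = max(0, 0.38) = 0.38
(z → (¬w ∨ y)): 0.25 ≤ 0.38, so result = 1
(y ∧ (z → (¬w ∨ y))) = min(0.38, 1) = 0.38
((¬z → ¬y) → (y ∧ (z → (¬w ∨ y)))): 1 > 0.38, so result = 0.38
((¬(y ∧ ((x → x) ∨ (¬z ∨ (y → z)))) → (¬x ∨ ((x ∧ y) ∨ z))) ∧ ((¬z → ¬y) → (y ∧ (z → (¬w ∨ y))))) = min(1, 0.38) = 0.38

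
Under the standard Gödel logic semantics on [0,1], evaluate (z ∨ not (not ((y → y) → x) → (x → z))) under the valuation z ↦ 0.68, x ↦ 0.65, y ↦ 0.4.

(y → y): 0.4 ≤ 0.4, so result = 1
((y → y) → x): 1 > 0.65, so result = 0.65
not ((y → y) → x): Gödel ¬ of 0.65 = 0 (operand ≠ 0)
(x → z): 0.65 ≤ 0.68, so result = 1
(not ((y → y) → x) → (x → z)): 0 ≤ 1, so result = 1
not (not ((y → y) → x) → (x → z)): Gödel ¬ of 1 = 0 (operand ≠ 0)
(z ∨ not (not ((y → y) → x) → (x → z))) = max(0.68, 0) = 0.68

0.68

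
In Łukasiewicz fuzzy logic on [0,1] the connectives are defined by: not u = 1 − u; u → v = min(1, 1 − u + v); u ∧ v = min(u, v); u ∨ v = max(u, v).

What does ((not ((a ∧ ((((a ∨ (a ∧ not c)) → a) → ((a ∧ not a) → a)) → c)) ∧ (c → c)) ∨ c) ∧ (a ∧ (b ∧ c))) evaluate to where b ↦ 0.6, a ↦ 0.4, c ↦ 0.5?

not c: Łukasiewicz ¬ gives 1 − 0.5 = 0.5
(a ∧ not c) = min(0.4, 0.5) = 0.4
(a ∨ (a ∧ not c)) = max(0.4, 0.4) = 0.4
((a ∨ (a ∧ not c)) → a): min(1, 1 − 0.4 + 0.4) = 1
not a: Łukasiewicz ¬ gives 1 − 0.4 = 0.6
(a ∧ not a) = min(0.4, 0.6) = 0.4
((a ∧ not a) → a): min(1, 1 − 0.4 + 0.4) = 1
(((a ∨ (a ∧ not c)) → a) → ((a ∧ not a) → a)): min(1, 1 − 1 + 1) = 1
((((a ∨ (a ∧ not c)) → a) → ((a ∧ not a) → a)) → c): min(1, 1 − 1 + 0.5) = 0.5
(a ∧ ((((a ∨ (a ∧ not c)) → a) → ((a ∧ not a) → a)) → c)) = min(0.4, 0.5) = 0.4
(c → c): min(1, 1 − 0.5 + 0.5) = 1
((a ∧ ((((a ∨ (a ∧ not c)) → a) → ((a ∧ not a) → a)) → c)) ∧ (c → c)) = min(0.4, 1) = 0.4
not ((a ∧ ((((a ∨ (a ∧ not c)) → a) → ((a ∧ not a) → a)) → c)) ∧ (c → c)): Łukasiewicz ¬ gives 1 − 0.4 = 0.6
(not ((a ∧ ((((a ∨ (a ∧ not c)) → a) → ((a ∧ not a) → a)) → c)) ∧ (c → c)) ∨ c) = max(0.6, 0.5) = 0.6
(b ∧ c) = min(0.6, 0.5) = 0.5
(a ∧ (b ∧ c)) = min(0.4, 0.5) = 0.4
((not ((a ∧ ((((a ∨ (a ∧ not c)) → a) → ((a ∧ not a) → a)) → c)) ∧ (c → c)) ∨ c) ∧ (a ∧ (b ∧ c))) = min(0.6, 0.4) = 0.4

0.40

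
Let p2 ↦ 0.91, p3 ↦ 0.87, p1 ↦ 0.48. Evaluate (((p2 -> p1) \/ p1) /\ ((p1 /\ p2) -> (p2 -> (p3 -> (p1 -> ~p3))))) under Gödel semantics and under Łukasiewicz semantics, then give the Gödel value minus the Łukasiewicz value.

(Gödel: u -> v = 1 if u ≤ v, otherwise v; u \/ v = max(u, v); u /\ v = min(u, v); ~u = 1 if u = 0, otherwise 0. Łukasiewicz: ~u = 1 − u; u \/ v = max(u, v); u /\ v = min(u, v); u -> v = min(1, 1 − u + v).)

Gödel evaluation:
  (p2 -> p1): 0.91 > 0.48, so result = 0.48
  ((p2 -> p1) \/ p1) = max(0.48, 0.48) = 0.48
  (p1 /\ p2) = min(0.48, 0.91) = 0.48
  ~p3: Gödel ¬ of 0.87 = 0 (operand ≠ 0)
  (p1 -> ~p3): 0.48 > 0, so result = 0
  (p3 -> (p1 -> ~p3)): 0.87 > 0, so result = 0
  (p2 -> (p3 -> (p1 -> ~p3))): 0.91 > 0, so result = 0
  ((p1 /\ p2) -> (p2 -> (p3 -> (p1 -> ~p3)))): 0.48 > 0, so result = 0
  (((p2 -> p1) \/ p1) /\ ((p1 /\ p2) -> (p2 -> (p3 -> (p1 -> ~p3))))) = min(0.48, 0) = 0
  Gödel value = 0
Łukasiewicz evaluation:
  (p2 -> p1): min(1, 1 − 0.91 + 0.48) = 0.57
  ((p2 -> p1) \/ p1) = max(0.57, 0.48) = 0.57
  (p1 /\ p2) = min(0.48, 0.91) = 0.48
  ~p3: Łukasiewicz ¬ gives 1 − 0.87 = 0.13
  (p1 -> ~p3): min(1, 1 − 0.48 + 0.13) = 0.65
  (p3 -> (p1 -> ~p3)): min(1, 1 − 0.87 + 0.65) = 0.78
  (p2 -> (p3 -> (p1 -> ~p3))): min(1, 1 − 0.91 + 0.78) = 0.87
  ((p1 /\ p2) -> (p2 -> (p3 -> (p1 -> ~p3)))): min(1, 1 − 0.48 + 0.87) = 1
  (((p2 -> p1) \/ p1) /\ ((p1 /\ p2) -> (p2 -> (p3 -> (p1 -> ~p3))))) = min(0.57, 1) = 0.57
  Łukasiewicz value = 0.57
Difference: 0 − 0.57 = -0.57

-0.57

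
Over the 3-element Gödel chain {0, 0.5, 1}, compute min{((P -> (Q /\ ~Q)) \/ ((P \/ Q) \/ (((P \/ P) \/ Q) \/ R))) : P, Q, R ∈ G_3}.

The minimum is attained at P = 0.5, Q = 0, R = 0:
  ~Q: Gödel ¬ of 0 = 1 (operand is 0)
  (Q /\ ~Q) = min(0, 1) = 0
  (P -> (Q /\ ~Q)): 0.5 > 0, so result = 0
  (P \/ Q) = max(0.5, 0) = 0.5
  (P \/ P) = max(0.5, 0.5) = 0.5
  ((P \/ P) \/ Q) = max(0.5, 0) = 0.5
  (((P \/ P) \/ Q) \/ R) = max(0.5, 0) = 0.5
  ((P \/ Q) \/ (((P \/ P) \/ Q) \/ R)) = max(0.5, 0.5) = 0.5
  ((P -> (Q /\ ~Q)) \/ ((P \/ Q) \/ (((P \/ P) \/ Q) \/ R))) = max(0, 0.5) = 0.5
Checking all 27 assignments confirms none give a value below 0.50.

0.50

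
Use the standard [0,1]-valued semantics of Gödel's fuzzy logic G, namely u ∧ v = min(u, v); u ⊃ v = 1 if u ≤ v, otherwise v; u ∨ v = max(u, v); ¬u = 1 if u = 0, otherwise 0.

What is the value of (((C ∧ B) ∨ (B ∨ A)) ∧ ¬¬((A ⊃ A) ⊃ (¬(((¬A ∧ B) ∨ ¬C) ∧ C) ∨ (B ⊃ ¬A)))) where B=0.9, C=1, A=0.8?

0.90

(C ∧ B) = min(1, 0.9) = 0.9
(B ∨ A) = max(0.9, 0.8) = 0.9
((C ∧ B) ∨ (B ∨ A)) = max(0.9, 0.9) = 0.9
(A ⊃ A): 0.8 ≤ 0.8, so result = 1
¬A: Gödel ¬ of 0.8 = 0 (operand ≠ 0)
(¬A ∧ B) = min(0, 0.9) = 0
¬C: Gödel ¬ of 1 = 0 (operand ≠ 0)
((¬A ∧ B) ∨ ¬C) = max(0, 0) = 0
(((¬A ∧ B) ∨ ¬C) ∧ C) = min(0, 1) = 0
¬(((¬A ∧ B) ∨ ¬C) ∧ C): Gödel ¬ of 0 = 1 (operand is 0)
¬A: Gödel ¬ of 0.8 = 0 (operand ≠ 0)
(B ⊃ ¬A): 0.9 > 0, so result = 0
(¬(((¬A ∧ B) ∨ ¬C) ∧ C) ∨ (B ⊃ ¬A)) = max(1, 0) = 1
((A ⊃ A) ⊃ (¬(((¬A ∧ B) ∨ ¬C) ∧ C) ∨ (B ⊃ ¬A))): 1 ≤ 1, so result = 1
¬((A ⊃ A) ⊃ (¬(((¬A ∧ B) ∨ ¬C) ∧ C) ∨ (B ⊃ ¬A))): Gödel ¬ of 1 = 0 (operand ≠ 0)
¬¬((A ⊃ A) ⊃ (¬(((¬A ∧ B) ∨ ¬C) ∧ C) ∨ (B ⊃ ¬A))): Gödel ¬ of 0 = 1 (operand is 0)
(((C ∧ B) ∨ (B ∨ A)) ∧ ¬¬((A ⊃ A) ⊃ (¬(((¬A ∧ B) ∨ ¬C) ∧ C) ∨ (B ⊃ ¬A)))) = min(0.9, 1) = 0.9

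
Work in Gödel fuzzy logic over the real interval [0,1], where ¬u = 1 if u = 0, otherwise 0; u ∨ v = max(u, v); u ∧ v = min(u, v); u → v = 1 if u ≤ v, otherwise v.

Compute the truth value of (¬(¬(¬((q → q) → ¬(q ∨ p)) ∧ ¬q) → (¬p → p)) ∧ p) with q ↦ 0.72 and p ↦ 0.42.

0.00

(q → q): 0.72 ≤ 0.72, so result = 1
(q ∨ p) = max(0.72, 0.42) = 0.72
¬(q ∨ p): Gödel ¬ of 0.72 = 0 (operand ≠ 0)
((q → q) → ¬(q ∨ p)): 1 > 0, so result = 0
¬((q → q) → ¬(q ∨ p)): Gödel ¬ of 0 = 1 (operand is 0)
¬q: Gödel ¬ of 0.72 = 0 (operand ≠ 0)
(¬((q → q) → ¬(q ∨ p)) ∧ ¬q) = min(1, 0) = 0
¬(¬((q → q) → ¬(q ∨ p)) ∧ ¬q): Gödel ¬ of 0 = 1 (operand is 0)
¬p: Gödel ¬ of 0.42 = 0 (operand ≠ 0)
(¬p → p): 0 ≤ 0.42, so result = 1
(¬(¬((q → q) → ¬(q ∨ p)) ∧ ¬q) → (¬p → p)): 1 ≤ 1, so result = 1
¬(¬(¬((q → q) → ¬(q ∨ p)) ∧ ¬q) → (¬p → p)): Gödel ¬ of 1 = 0 (operand ≠ 0)
(¬(¬(¬((q → q) → ¬(q ∨ p)) ∧ ¬q) → (¬p → p)) ∧ p) = min(0, 0.42) = 0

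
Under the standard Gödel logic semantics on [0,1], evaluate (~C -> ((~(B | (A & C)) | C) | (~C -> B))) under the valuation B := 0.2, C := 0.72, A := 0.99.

~C: Gödel ¬ of 0.72 = 0 (operand ≠ 0)
(A & C) = min(0.99, 0.72) = 0.72
(B | (A & C)) = max(0.2, 0.72) = 0.72
~(B | (A & C)): Gödel ¬ of 0.72 = 0 (operand ≠ 0)
(~(B | (A & C)) | C) = max(0, 0.72) = 0.72
~C: Gödel ¬ of 0.72 = 0 (operand ≠ 0)
(~C -> B): 0 ≤ 0.2, so result = 1
((~(B | (A & C)) | C) | (~C -> B)) = max(0.72, 1) = 1
(~C -> ((~(B | (A & C)) | C) | (~C -> B))): 0 ≤ 1, so result = 1

1.00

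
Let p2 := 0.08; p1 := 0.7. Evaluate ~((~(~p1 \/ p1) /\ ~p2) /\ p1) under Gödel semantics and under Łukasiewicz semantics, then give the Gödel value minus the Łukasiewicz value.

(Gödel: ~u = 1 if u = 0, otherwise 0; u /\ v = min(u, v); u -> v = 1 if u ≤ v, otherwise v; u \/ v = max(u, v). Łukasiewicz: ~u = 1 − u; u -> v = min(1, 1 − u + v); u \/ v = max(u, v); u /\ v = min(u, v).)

Gödel evaluation:
  ~p1: Gödel ¬ of 0.7 = 0 (operand ≠ 0)
  (~p1 \/ p1) = max(0, 0.7) = 0.7
  ~(~p1 \/ p1): Gödel ¬ of 0.7 = 0 (operand ≠ 0)
  ~p2: Gödel ¬ of 0.08 = 0 (operand ≠ 0)
  (~(~p1 \/ p1) /\ ~p2) = min(0, 0) = 0
  ((~(~p1 \/ p1) /\ ~p2) /\ p1) = min(0, 0.7) = 0
  ~((~(~p1 \/ p1) /\ ~p2) /\ p1): Gödel ¬ of 0 = 1 (operand is 0)
  Gödel value = 1
Łukasiewicz evaluation:
  ~p1: Łukasiewicz ¬ gives 1 − 0.7 = 0.3
  (~p1 \/ p1) = max(0.3, 0.7) = 0.7
  ~(~p1 \/ p1): Łukasiewicz ¬ gives 1 − 0.7 = 0.3
  ~p2: Łukasiewicz ¬ gives 1 − 0.08 = 0.92
  (~(~p1 \/ p1) /\ ~p2) = min(0.3, 0.92) = 0.3
  ((~(~p1 \/ p1) /\ ~p2) /\ p1) = min(0.3, 0.7) = 0.3
  ~((~(~p1 \/ p1) /\ ~p2) /\ p1): Łukasiewicz ¬ gives 1 − 0.3 = 0.7
  Łukasiewicz value = 0.7
Difference: 1 − 0.7 = 0.30

0.30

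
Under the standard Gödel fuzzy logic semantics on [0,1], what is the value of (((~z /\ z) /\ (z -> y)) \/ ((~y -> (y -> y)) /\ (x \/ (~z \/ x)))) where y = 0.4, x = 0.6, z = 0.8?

0.60

~z: Gödel ¬ of 0.8 = 0 (operand ≠ 0)
(~z /\ z) = min(0, 0.8) = 0
(z -> y): 0.8 > 0.4, so result = 0.4
((~z /\ z) /\ (z -> y)) = min(0, 0.4) = 0
~y: Gödel ¬ of 0.4 = 0 (operand ≠ 0)
(y -> y): 0.4 ≤ 0.4, so result = 1
(~y -> (y -> y)): 0 ≤ 1, so result = 1
~z: Gödel ¬ of 0.8 = 0 (operand ≠ 0)
(~z \/ x) = max(0, 0.6) = 0.6
(x \/ (~z \/ x)) = max(0.6, 0.6) = 0.6
((~y -> (y -> y)) /\ (x \/ (~z \/ x))) = min(1, 0.6) = 0.6
(((~z /\ z) /\ (z -> y)) \/ ((~y -> (y -> y)) /\ (x \/ (~z \/ x)))) = max(0, 0.6) = 0.6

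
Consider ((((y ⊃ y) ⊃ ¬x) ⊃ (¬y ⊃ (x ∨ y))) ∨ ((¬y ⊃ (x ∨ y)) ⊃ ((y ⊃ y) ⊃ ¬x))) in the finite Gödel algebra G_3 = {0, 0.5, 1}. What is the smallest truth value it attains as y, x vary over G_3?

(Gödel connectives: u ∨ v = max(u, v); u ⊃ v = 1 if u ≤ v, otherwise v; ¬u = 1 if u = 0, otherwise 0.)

1.00

Every assignment gives 1. For instance at y = 0, x = 0:
  (y ⊃ y): 0 ≤ 0, so result = 1
  ¬x: Gödel ¬ of 0 = 1 (operand is 0)
  ((y ⊃ y) ⊃ ¬x): 1 ≤ 1, so result = 1
  ¬y: Gödel ¬ of 0 = 1 (operand is 0)
  (x ∨ y) = max(0, 0) = 0
  (¬y ⊃ (x ∨ y)): 1 > 0, so result = 0
  (((y ⊃ y) ⊃ ¬x) ⊃ (¬y ⊃ (x ∨ y))): 1 > 0, so result = 0
  ¬y: Gödel ¬ of 0 = 1 (operand is 0)
  (x ∨ y) = max(0, 0) = 0
  (¬y ⊃ (x ∨ y)): 1 > 0, so result = 0
  (y ⊃ y): 0 ≤ 0, so result = 1
  ¬x: Gödel ¬ of 0 = 1 (operand is 0)
  ((y ⊃ y) ⊃ ¬x): 1 ≤ 1, so result = 1
  ((¬y ⊃ (x ∨ y)) ⊃ ((y ⊃ y) ⊃ ¬x)): 0 ≤ 1, so result = 1
  ((((y ⊃ y) ⊃ ¬x) ⊃ (¬y ⊃ (x ∨ y))) ∨ ((¬y ⊃ (x ∨ y)) ⊃ ((y ⊃ y) ⊃ ¬x))) = max(0, 1) = 1
All 9 assignments give value 1 — the formula is a G_3-tautology.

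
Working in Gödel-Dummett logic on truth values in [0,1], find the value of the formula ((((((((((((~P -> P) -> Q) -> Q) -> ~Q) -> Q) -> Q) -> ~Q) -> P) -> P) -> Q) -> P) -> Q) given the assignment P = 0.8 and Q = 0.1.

~P: Gödel ¬ of 0.8 = 0 (operand ≠ 0)
(~P -> P): 0 ≤ 0.8, so result = 1
((~P -> P) -> Q): 1 > 0.1, so result = 0.1
(((~P -> P) -> Q) -> Q): 0.1 ≤ 0.1, so result = 1
~Q: Gödel ¬ of 0.1 = 0 (operand ≠ 0)
((((~P -> P) -> Q) -> Q) -> ~Q): 1 > 0, so result = 0
(((((~P -> P) -> Q) -> Q) -> ~Q) -> Q): 0 ≤ 0.1, so result = 1
((((((~P -> P) -> Q) -> Q) -> ~Q) -> Q) -> Q): 1 > 0.1, so result = 0.1
~Q: Gödel ¬ of 0.1 = 0 (operand ≠ 0)
(((((((~P -> P) -> Q) -> Q) -> ~Q) -> Q) -> Q) -> ~Q): 0.1 > 0, so result = 0
((((((((~P -> P) -> Q) -> Q) -> ~Q) -> Q) -> Q) -> ~Q) -> P): 0 ≤ 0.8, so result = 1
(((((((((~P -> P) -> Q) -> Q) -> ~Q) -> Q) -> Q) -> ~Q) -> P) -> P): 1 > 0.8, so result = 0.8
((((((((((~P -> P) -> Q) -> Q) -> ~Q) -> Q) -> Q) -> ~Q) -> P) -> P) -> Q): 0.8 > 0.1, so result = 0.1
(((((((((((~P -> P) -> Q) -> Q) -> ~Q) -> Q) -> Q) -> ~Q) -> P) -> P) -> Q) -> P): 0.1 ≤ 0.8, so result = 1
((((((((((((~P -> P) -> Q) -> Q) -> ~Q) -> Q) -> Q) -> ~Q) -> P) -> P) -> Q) -> P) -> Q): 1 > 0.1, so result = 0.1

0.10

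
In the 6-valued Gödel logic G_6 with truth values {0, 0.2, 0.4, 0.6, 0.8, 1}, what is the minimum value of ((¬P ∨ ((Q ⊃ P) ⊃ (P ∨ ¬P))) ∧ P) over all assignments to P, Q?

The minimum is attained at P = 0, Q = 0:
  ¬P: Gödel ¬ of 0 = 1 (operand is 0)
  (Q ⊃ P): 0 ≤ 0, so result = 1
  ¬P: Gödel ¬ of 0 = 1 (operand is 0)
  (P ∨ ¬P) = max(0, 1) = 1
  ((Q ⊃ P) ⊃ (P ∨ ¬P)): 1 ≤ 1, so result = 1
  (¬P ∨ ((Q ⊃ P) ⊃ (P ∨ ¬P))) = max(1, 1) = 1
  ((¬P ∨ ((Q ⊃ P) ⊃ (P ∨ ¬P))) ∧ P) = min(1, 0) = 0
Checking all 36 assignments confirms none give a value below 0.00.

0.00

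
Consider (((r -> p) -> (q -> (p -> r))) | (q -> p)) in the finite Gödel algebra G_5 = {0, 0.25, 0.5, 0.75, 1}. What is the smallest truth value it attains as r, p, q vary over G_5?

The minimum is attained at r = 0, p = 0.25, q = 0.5:
  (r -> p): 0 ≤ 0.25, so result = 1
  (p -> r): 0.25 > 0, so result = 0
  (q -> (p -> r)): 0.5 > 0, so result = 0
  ((r -> p) -> (q -> (p -> r))): 1 > 0, so result = 0
  (q -> p): 0.5 > 0.25, so result = 0.25
  (((r -> p) -> (q -> (p -> r))) | (q -> p)) = max(0, 0.25) = 0.25
Checking all 125 assignments confirms none give a value below 0.25.

0.25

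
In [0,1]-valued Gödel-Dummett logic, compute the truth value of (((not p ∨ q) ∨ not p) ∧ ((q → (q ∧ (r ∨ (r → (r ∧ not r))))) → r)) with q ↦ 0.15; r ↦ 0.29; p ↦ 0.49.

0.15

not p: Gödel ¬ of 0.49 = 0 (operand ≠ 0)
(not p ∨ q) = max(0, 0.15) = 0.15
not p: Gödel ¬ of 0.49 = 0 (operand ≠ 0)
((not p ∨ q) ∨ not p) = max(0.15, 0) = 0.15
not r: Gödel ¬ of 0.29 = 0 (operand ≠ 0)
(r ∧ not r) = min(0.29, 0) = 0
(r → (r ∧ not r)): 0.29 > 0, so result = 0
(r ∨ (r → (r ∧ not r))) = max(0.29, 0) = 0.29
(q ∧ (r ∨ (r → (r ∧ not r)))) = min(0.15, 0.29) = 0.15
(q → (q ∧ (r ∨ (r → (r ∧ not r))))): 0.15 ≤ 0.15, so result = 1
((q → (q ∧ (r ∨ (r → (r ∧ not r))))) → r): 1 > 0.29, so result = 0.29
(((not p ∨ q) ∨ not p) ∧ ((q → (q ∧ (r ∨ (r → (r ∧ not r))))) → r)) = min(0.15, 0.29) = 0.15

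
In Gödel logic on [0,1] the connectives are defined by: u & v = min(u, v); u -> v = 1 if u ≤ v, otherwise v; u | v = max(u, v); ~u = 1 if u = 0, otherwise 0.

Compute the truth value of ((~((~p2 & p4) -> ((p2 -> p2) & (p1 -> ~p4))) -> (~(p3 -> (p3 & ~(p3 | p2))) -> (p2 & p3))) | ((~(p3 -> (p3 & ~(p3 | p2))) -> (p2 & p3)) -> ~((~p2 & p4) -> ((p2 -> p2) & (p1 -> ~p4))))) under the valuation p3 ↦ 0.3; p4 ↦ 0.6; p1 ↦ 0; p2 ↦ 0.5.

~p2: Gödel ¬ of 0.5 = 0 (operand ≠ 0)
(~p2 & p4) = min(0, 0.6) = 0
(p2 -> p2): 0.5 ≤ 0.5, so result = 1
~p4: Gödel ¬ of 0.6 = 0 (operand ≠ 0)
(p1 -> ~p4): 0 ≤ 0, so result = 1
((p2 -> p2) & (p1 -> ~p4)) = min(1, 1) = 1
((~p2 & p4) -> ((p2 -> p2) & (p1 -> ~p4))): 0 ≤ 1, so result = 1
~((~p2 & p4) -> ((p2 -> p2) & (p1 -> ~p4))): Gödel ¬ of 1 = 0 (operand ≠ 0)
(p3 | p2) = max(0.3, 0.5) = 0.5
~(p3 | p2): Gödel ¬ of 0.5 = 0 (operand ≠ 0)
(p3 & ~(p3 | p2)) = min(0.3, 0) = 0
(p3 -> (p3 & ~(p3 | p2))): 0.3 > 0, so result = 0
~(p3 -> (p3 & ~(p3 | p2))): Gödel ¬ of 0 = 1 (operand is 0)
(p2 & p3) = min(0.5, 0.3) = 0.3
(~(p3 -> (p3 & ~(p3 | p2))) -> (p2 & p3)): 1 > 0.3, so result = 0.3
(~((~p2 & p4) -> ((p2 -> p2) & (p1 -> ~p4))) -> (~(p3 -> (p3 & ~(p3 | p2))) -> (p2 & p3))): 0 ≤ 0.3, so result = 1
(p3 | p2) = max(0.3, 0.5) = 0.5
~(p3 | p2): Gödel ¬ of 0.5 = 0 (operand ≠ 0)
(p3 & ~(p3 | p2)) = min(0.3, 0) = 0
(p3 -> (p3 & ~(p3 | p2))): 0.3 > 0, so result = 0
~(p3 -> (p3 & ~(p3 | p2))): Gödel ¬ of 0 = 1 (operand is 0)
(p2 & p3) = min(0.5, 0.3) = 0.3
(~(p3 -> (p3 & ~(p3 | p2))) -> (p2 & p3)): 1 > 0.3, so result = 0.3
~p2: Gödel ¬ of 0.5 = 0 (operand ≠ 0)
(~p2 & p4) = min(0, 0.6) = 0
(p2 -> p2): 0.5 ≤ 0.5, so result = 1
~p4: Gödel ¬ of 0.6 = 0 (operand ≠ 0)
(p1 -> ~p4): 0 ≤ 0, so result = 1
((p2 -> p2) & (p1 -> ~p4)) = min(1, 1) = 1
((~p2 & p4) -> ((p2 -> p2) & (p1 -> ~p4))): 0 ≤ 1, so result = 1
~((~p2 & p4) -> ((p2 -> p2) & (p1 -> ~p4))): Gödel ¬ of 1 = 0 (operand ≠ 0)
((~(p3 -> (p3 & ~(p3 | p2))) -> (p2 & p3)) -> ~((~p2 & p4) -> ((p2 -> p2) & (p1 -> ~p4)))): 0.3 > 0, so result = 0
((~((~p2 & p4) -> ((p2 -> p2) & (p1 -> ~p4))) -> (~(p3 -> (p3 & ~(p3 | p2))) -> (p2 & p3))) | ((~(p3 -> (p3 & ~(p3 | p2))) -> (p2 & p3)) -> ~((~p2 & p4) -> ((p2 -> p2) & (p1 -> ~p4))))) = max(1, 0) = 1

1.00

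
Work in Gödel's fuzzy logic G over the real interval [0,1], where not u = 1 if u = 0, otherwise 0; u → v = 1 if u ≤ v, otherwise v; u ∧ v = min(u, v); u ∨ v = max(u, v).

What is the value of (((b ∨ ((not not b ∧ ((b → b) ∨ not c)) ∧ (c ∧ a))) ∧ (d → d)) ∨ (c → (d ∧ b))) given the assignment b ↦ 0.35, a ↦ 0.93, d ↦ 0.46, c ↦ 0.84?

0.84

not b: Gödel ¬ of 0.35 = 0 (operand ≠ 0)
not not b: Gödel ¬ of 0 = 1 (operand is 0)
(b → b): 0.35 ≤ 0.35, so result = 1
not c: Gödel ¬ of 0.84 = 0 (operand ≠ 0)
((b → b) ∨ not c) = max(1, 0) = 1
(not not b ∧ ((b → b) ∨ not c)) = min(1, 1) = 1
(c ∧ a) = min(0.84, 0.93) = 0.84
((not not b ∧ ((b → b) ∨ not c)) ∧ (c ∧ a)) = min(1, 0.84) = 0.84
(b ∨ ((not not b ∧ ((b → b) ∨ not c)) ∧ (c ∧ a))) = max(0.35, 0.84) = 0.84
(d → d): 0.46 ≤ 0.46, so result = 1
((b ∨ ((not not b ∧ ((b → b) ∨ not c)) ∧ (c ∧ a))) ∧ (d → d)) = min(0.84, 1) = 0.84
(d ∧ b) = min(0.46, 0.35) = 0.35
(c → (d ∧ b)): 0.84 > 0.35, so result = 0.35
(((b ∨ ((not not b ∧ ((b → b) ∨ not c)) ∧ (c ∧ a))) ∧ (d → d)) ∨ (c → (d ∧ b))) = max(0.84, 0.35) = 0.84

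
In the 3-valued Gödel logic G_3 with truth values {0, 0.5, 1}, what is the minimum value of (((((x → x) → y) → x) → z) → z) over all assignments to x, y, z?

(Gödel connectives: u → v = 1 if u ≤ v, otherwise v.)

0.00

The minimum is attained at x = 0, y = 0.5, z = 0:
  (x → x): 0 ≤ 0, so result = 1
  ((x → x) → y): 1 > 0.5, so result = 0.5
  (((x → x) → y) → x): 0.5 > 0, so result = 0
  ((((x → x) → y) → x) → z): 0 ≤ 0, so result = 1
  (((((x → x) → y) → x) → z) → z): 1 > 0, so result = 0
Checking all 27 assignments confirms none give a value below 0.00.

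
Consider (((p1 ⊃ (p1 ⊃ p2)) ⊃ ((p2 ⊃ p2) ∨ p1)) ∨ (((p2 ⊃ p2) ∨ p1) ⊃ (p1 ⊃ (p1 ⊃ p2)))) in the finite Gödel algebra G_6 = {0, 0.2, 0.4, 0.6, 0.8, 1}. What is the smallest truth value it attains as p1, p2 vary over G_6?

Every assignment gives 1. For instance at p1 = 0, p2 = 0:
  (p1 ⊃ p2): 0 ≤ 0, so result = 1
  (p1 ⊃ (p1 ⊃ p2)): 0 ≤ 1, so result = 1
  (p2 ⊃ p2): 0 ≤ 0, so result = 1
  ((p2 ⊃ p2) ∨ p1) = max(1, 0) = 1
  ((p1 ⊃ (p1 ⊃ p2)) ⊃ ((p2 ⊃ p2) ∨ p1)): 1 ≤ 1, so result = 1
  (p2 ⊃ p2): 0 ≤ 0, so result = 1
  ((p2 ⊃ p2) ∨ p1) = max(1, 0) = 1
  (p1 ⊃ p2): 0 ≤ 0, so result = 1
  (p1 ⊃ (p1 ⊃ p2)): 0 ≤ 1, so result = 1
  (((p2 ⊃ p2) ∨ p1) ⊃ (p1 ⊃ (p1 ⊃ p2))): 1 ≤ 1, so result = 1
  (((p1 ⊃ (p1 ⊃ p2)) ⊃ ((p2 ⊃ p2) ∨ p1)) ∨ (((p2 ⊃ p2) ∨ p1) ⊃ (p1 ⊃ (p1 ⊃ p2)))) = max(1, 1) = 1
All 36 assignments give value 1 — the formula is a G_6-tautology.

1.00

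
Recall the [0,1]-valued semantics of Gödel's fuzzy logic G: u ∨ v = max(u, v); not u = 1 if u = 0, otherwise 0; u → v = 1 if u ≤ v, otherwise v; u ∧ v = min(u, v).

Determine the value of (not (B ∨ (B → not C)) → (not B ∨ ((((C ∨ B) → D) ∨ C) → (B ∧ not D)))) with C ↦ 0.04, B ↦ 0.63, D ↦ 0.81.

not C: Gödel ¬ of 0.04 = 0 (operand ≠ 0)
(B → not C): 0.63 > 0, so result = 0
(B ∨ (B → not C)) = max(0.63, 0) = 0.63
not (B ∨ (B → not C)): Gödel ¬ of 0.63 = 0 (operand ≠ 0)
not B: Gödel ¬ of 0.63 = 0 (operand ≠ 0)
(C ∨ B) = max(0.04, 0.63) = 0.63
((C ∨ B) → D): 0.63 ≤ 0.81, so result = 1
(((C ∨ B) → D) ∨ C) = max(1, 0.04) = 1
not D: Gödel ¬ of 0.81 = 0 (operand ≠ 0)
(B ∧ not D) = min(0.63, 0) = 0
((((C ∨ B) → D) ∨ C) → (B ∧ not D)): 1 > 0, so result = 0
(not B ∨ ((((C ∨ B) → D) ∨ C) → (B ∧ not D))) = max(0, 0) = 0
(not (B ∨ (B → not C)) → (not B ∨ ((((C ∨ B) → D) ∨ C) → (B ∧ not D)))): 0 ≤ 0, so result = 1

1.00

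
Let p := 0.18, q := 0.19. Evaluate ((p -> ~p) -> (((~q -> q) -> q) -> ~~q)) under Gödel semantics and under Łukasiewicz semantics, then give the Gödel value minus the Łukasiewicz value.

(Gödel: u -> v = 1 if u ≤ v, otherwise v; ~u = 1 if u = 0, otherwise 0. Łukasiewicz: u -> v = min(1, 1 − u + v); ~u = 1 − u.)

Gödel evaluation:
  ~p: Gödel ¬ of 0.18 = 0 (operand ≠ 0)
  (p -> ~p): 0.18 > 0, so result = 0
  ~q: Gödel ¬ of 0.19 = 0 (operand ≠ 0)
  (~q -> q): 0 ≤ 0.19, so result = 1
  ((~q -> q) -> q): 1 > 0.19, so result = 0.19
  ~q: Gödel ¬ of 0.19 = 0 (operand ≠ 0)
  ~~q: Gödel ¬ of 0 = 1 (operand is 0)
  (((~q -> q) -> q) -> ~~q): 0.19 ≤ 1, so result = 1
  ((p -> ~p) -> (((~q -> q) -> q) -> ~~q)): 0 ≤ 1, so result = 1
  Gödel value = 1
Łukasiewicz evaluation:
  ~p: Łukasiewicz ¬ gives 1 − 0.18 = 0.82
  (p -> ~p): min(1, 1 − 0.18 + 0.82) = 1
  ~q: Łukasiewicz ¬ gives 1 − 0.19 = 0.81
  (~q -> q): min(1, 1 − 0.81 + 0.19) = 0.38
  ((~q -> q) -> q): min(1, 1 − 0.38 + 0.19) = 0.81
  ~q: Łukasiewicz ¬ gives 1 − 0.19 = 0.81
  ~~q: Łukasiewicz ¬ gives 1 − 0.81 = 0.19
  (((~q -> q) -> q) -> ~~q): min(1, 1 − 0.81 + 0.19) = 0.38
  ((p -> ~p) -> (((~q -> q) -> q) -> ~~q)): min(1, 1 − 1 + 0.38) = 0.38
  Łukasiewicz value = 0.38
Difference: 1 − 0.38 = 0.62

0.62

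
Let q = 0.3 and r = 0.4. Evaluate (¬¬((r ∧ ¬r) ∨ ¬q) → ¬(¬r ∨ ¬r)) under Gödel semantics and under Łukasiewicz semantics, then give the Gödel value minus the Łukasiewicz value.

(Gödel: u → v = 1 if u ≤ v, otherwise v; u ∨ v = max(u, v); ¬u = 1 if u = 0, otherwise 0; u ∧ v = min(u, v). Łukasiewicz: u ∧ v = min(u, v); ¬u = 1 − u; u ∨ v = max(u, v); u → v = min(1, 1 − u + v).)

0.30

Gödel evaluation:
  ¬r: Gödel ¬ of 0.4 = 0 (operand ≠ 0)
  (r ∧ ¬r) = min(0.4, 0) = 0
  ¬q: Gödel ¬ of 0.3 = 0 (operand ≠ 0)
  ((r ∧ ¬r) ∨ ¬q) = max(0, 0) = 0
  ¬((r ∧ ¬r) ∨ ¬q): Gödel ¬ of 0 = 1 (operand is 0)
  ¬¬((r ∧ ¬r) ∨ ¬q): Gödel ¬ of 1 = 0 (operand ≠ 0)
  ¬r: Gödel ¬ of 0.4 = 0 (operand ≠ 0)
  ¬r: Gödel ¬ of 0.4 = 0 (operand ≠ 0)
  (¬r ∨ ¬r) = max(0, 0) = 0
  ¬(¬r ∨ ¬r): Gödel ¬ of 0 = 1 (operand is 0)
  (¬¬((r ∧ ¬r) ∨ ¬q) → ¬(¬r ∨ ¬r)): 0 ≤ 1, so result = 1
  Gödel value = 1
Łukasiewicz evaluation:
  ¬r: Łukasiewicz ¬ gives 1 − 0.4 = 0.6
  (r ∧ ¬r) = min(0.4, 0.6) = 0.4
  ¬q: Łukasiewicz ¬ gives 1 − 0.3 = 0.7
  ((r ∧ ¬r) ∨ ¬q) = max(0.4, 0.7) = 0.7
  ¬((r ∧ ¬r) ∨ ¬q): Łukasiewicz ¬ gives 1 − 0.7 = 0.3
  ¬¬((r ∧ ¬r) ∨ ¬q): Łukasiewicz ¬ gives 1 − 0.3 = 0.7
  ¬r: Łukasiewicz ¬ gives 1 − 0.4 = 0.6
  ¬r: Łukasiewicz ¬ gives 1 − 0.4 = 0.6
  (¬r ∨ ¬r) = max(0.6, 0.6) = 0.6
  ¬(¬r ∨ ¬r): Łukasiewicz ¬ gives 1 − 0.6 = 0.4
  (¬¬((r ∧ ¬r) ∨ ¬q) → ¬(¬r ∨ ¬r)): min(1, 1 − 0.7 + 0.4) = 0.7
  Łukasiewicz value = 0.7
Difference: 1 − 0.7 = 0.30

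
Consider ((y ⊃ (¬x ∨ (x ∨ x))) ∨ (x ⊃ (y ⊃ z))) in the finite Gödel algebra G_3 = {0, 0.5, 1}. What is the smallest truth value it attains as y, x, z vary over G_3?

The minimum is attained at y = 1, x = 0.5, z = 0:
  ¬x: Gödel ¬ of 0.5 = 0 (operand ≠ 0)
  (x ∨ x) = max(0.5, 0.5) = 0.5
  (¬x ∨ (x ∨ x)) = max(0, 0.5) = 0.5
  (y ⊃ (¬x ∨ (x ∨ x))): 1 > 0.5, so result = 0.5
  (y ⊃ z): 1 > 0, so result = 0
  (x ⊃ (y ⊃ z)): 0.5 > 0, so result = 0
  ((y ⊃ (¬x ∨ (x ∨ x))) ∨ (x ⊃ (y ⊃ z))) = max(0.5, 0) = 0.5
Checking all 27 assignments confirms none give a value below 0.50.

0.50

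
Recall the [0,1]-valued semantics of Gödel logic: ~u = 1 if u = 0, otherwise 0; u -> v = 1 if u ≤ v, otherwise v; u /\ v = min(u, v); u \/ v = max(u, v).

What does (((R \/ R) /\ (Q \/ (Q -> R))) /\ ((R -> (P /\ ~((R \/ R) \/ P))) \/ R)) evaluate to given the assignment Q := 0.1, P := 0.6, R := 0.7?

(R \/ R) = max(0.7, 0.7) = 0.7
(Q -> R): 0.1 ≤ 0.7, so result = 1
(Q \/ (Q -> R)) = max(0.1, 1) = 1
((R \/ R) /\ (Q \/ (Q -> R))) = min(0.7, 1) = 0.7
(R \/ R) = max(0.7, 0.7) = 0.7
((R \/ R) \/ P) = max(0.7, 0.6) = 0.7
~((R \/ R) \/ P): Gödel ¬ of 0.7 = 0 (operand ≠ 0)
(P /\ ~((R \/ R) \/ P)) = min(0.6, 0) = 0
(R -> (P /\ ~((R \/ R) \/ P))): 0.7 > 0, so result = 0
((R -> (P /\ ~((R \/ R) \/ P))) \/ R) = max(0, 0.7) = 0.7
(((R \/ R) /\ (Q \/ (Q -> R))) /\ ((R -> (P /\ ~((R \/ R) \/ P))) \/ R)) = min(0.7, 0.7) = 0.7

0.70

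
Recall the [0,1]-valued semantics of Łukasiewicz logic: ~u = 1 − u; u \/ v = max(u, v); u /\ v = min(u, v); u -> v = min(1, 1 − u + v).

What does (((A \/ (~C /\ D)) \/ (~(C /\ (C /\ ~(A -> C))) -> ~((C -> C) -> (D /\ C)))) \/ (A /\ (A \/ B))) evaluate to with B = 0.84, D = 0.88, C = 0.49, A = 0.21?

~C: Łukasiewicz ¬ gives 1 − 0.49 = 0.51
(~C /\ D) = min(0.51, 0.88) = 0.51
(A \/ (~C /\ D)) = max(0.21, 0.51) = 0.51
(A -> C): min(1, 1 − 0.21 + 0.49) = 1
~(A -> C): Łukasiewicz ¬ gives 1 − 1 = 0
(C /\ ~(A -> C)) = min(0.49, 0) = 0
(C /\ (C /\ ~(A -> C))) = min(0.49, 0) = 0
~(C /\ (C /\ ~(A -> C))): Łukasiewicz ¬ gives 1 − 0 = 1
(C -> C): min(1, 1 − 0.49 + 0.49) = 1
(D /\ C) = min(0.88, 0.49) = 0.49
((C -> C) -> (D /\ C)): min(1, 1 − 1 + 0.49) = 0.49
~((C -> C) -> (D /\ C)): Łukasiewicz ¬ gives 1 − 0.49 = 0.51
(~(C /\ (C /\ ~(A -> C))) -> ~((C -> C) -> (D /\ C))): min(1, 1 − 1 + 0.51) = 0.51
((A \/ (~C /\ D)) \/ (~(C /\ (C /\ ~(A -> C))) -> ~((C -> C) -> (D /\ C)))) = max(0.51, 0.51) = 0.51
(A \/ B) = max(0.21, 0.84) = 0.84
(A /\ (A \/ B)) = min(0.21, 0.84) = 0.21
(((A \/ (~C /\ D)) \/ (~(C /\ (C /\ ~(A -> C))) -> ~((C -> C) -> (D /\ C)))) \/ (A /\ (A \/ B))) = max(0.51, 0.21) = 0.51

0.51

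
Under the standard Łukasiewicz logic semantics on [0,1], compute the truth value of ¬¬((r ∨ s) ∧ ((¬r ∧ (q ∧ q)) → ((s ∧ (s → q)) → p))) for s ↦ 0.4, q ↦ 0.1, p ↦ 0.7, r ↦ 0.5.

0.50

(r ∨ s) = max(0.5, 0.4) = 0.5
¬r: Łukasiewicz ¬ gives 1 − 0.5 = 0.5
(q ∧ q) = min(0.1, 0.1) = 0.1
(¬r ∧ (q ∧ q)) = min(0.5, 0.1) = 0.1
(s → q): min(1, 1 − 0.4 + 0.1) = 0.7
(s ∧ (s → q)) = min(0.4, 0.7) = 0.4
((s ∧ (s → q)) → p): min(1, 1 − 0.4 + 0.7) = 1
((¬r ∧ (q ∧ q)) → ((s ∧ (s → q)) → p)): min(1, 1 − 0.1 + 1) = 1
((r ∨ s) ∧ ((¬r ∧ (q ∧ q)) → ((s ∧ (s → q)) → p))) = min(0.5, 1) = 0.5
¬((r ∨ s) ∧ ((¬r ∧ (q ∧ q)) → ((s ∧ (s → q)) → p))): Łukasiewicz ¬ gives 1 − 0.5 = 0.5
¬¬((r ∨ s) ∧ ((¬r ∧ (q ∧ q)) → ((s ∧ (s → q)) → p))): Łukasiewicz ¬ gives 1 − 0.5 = 0.5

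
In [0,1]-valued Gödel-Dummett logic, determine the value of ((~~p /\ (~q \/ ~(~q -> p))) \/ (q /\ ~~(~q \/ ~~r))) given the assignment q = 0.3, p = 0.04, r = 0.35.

0.30

~p: Gödel ¬ of 0.04 = 0 (operand ≠ 0)
~~p: Gödel ¬ of 0 = 1 (operand is 0)
~q: Gödel ¬ of 0.3 = 0 (operand ≠ 0)
~q: Gödel ¬ of 0.3 = 0 (operand ≠ 0)
(~q -> p): 0 ≤ 0.04, so result = 1
~(~q -> p): Gödel ¬ of 1 = 0 (operand ≠ 0)
(~q \/ ~(~q -> p)) = max(0, 0) = 0
(~~p /\ (~q \/ ~(~q -> p))) = min(1, 0) = 0
~q: Gödel ¬ of 0.3 = 0 (operand ≠ 0)
~r: Gödel ¬ of 0.35 = 0 (operand ≠ 0)
~~r: Gödel ¬ of 0 = 1 (operand is 0)
(~q \/ ~~r) = max(0, 1) = 1
~(~q \/ ~~r): Gödel ¬ of 1 = 0 (operand ≠ 0)
~~(~q \/ ~~r): Gödel ¬ of 0 = 1 (operand is 0)
(q /\ ~~(~q \/ ~~r)) = min(0.3, 1) = 0.3
((~~p /\ (~q \/ ~(~q -> p))) \/ (q /\ ~~(~q \/ ~~r))) = max(0, 0.3) = 0.3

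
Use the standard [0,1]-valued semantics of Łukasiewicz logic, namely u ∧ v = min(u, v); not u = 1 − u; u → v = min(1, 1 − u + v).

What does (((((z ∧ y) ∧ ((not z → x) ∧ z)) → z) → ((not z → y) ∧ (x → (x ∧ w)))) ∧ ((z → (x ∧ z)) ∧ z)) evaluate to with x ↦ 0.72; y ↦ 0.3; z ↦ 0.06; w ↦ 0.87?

0.06

(z ∧ y) = min(0.06, 0.3) = 0.06
not z: Łukasiewicz ¬ gives 1 − 0.06 = 0.94
(not z → x): min(1, 1 − 0.94 + 0.72) = 0.78
((not z → x) ∧ z) = min(0.78, 0.06) = 0.06
((z ∧ y) ∧ ((not z → x) ∧ z)) = min(0.06, 0.06) = 0.06
(((z ∧ y) ∧ ((not z → x) ∧ z)) → z): min(1, 1 − 0.06 + 0.06) = 1
not z: Łukasiewicz ¬ gives 1 − 0.06 = 0.94
(not z → y): min(1, 1 − 0.94 + 0.3) = 0.36
(x ∧ w) = min(0.72, 0.87) = 0.72
(x → (x ∧ w)): min(1, 1 − 0.72 + 0.72) = 1
((not z → y) ∧ (x → (x ∧ w))) = min(0.36, 1) = 0.36
((((z ∧ y) ∧ ((not z → x) ∧ z)) → z) → ((not z → y) ∧ (x → (x ∧ w)))): min(1, 1 − 1 + 0.36) = 0.36
(x ∧ z) = min(0.72, 0.06) = 0.06
(z → (x ∧ z)): min(1, 1 − 0.06 + 0.06) = 1
((z → (x ∧ z)) ∧ z) = min(1, 0.06) = 0.06
(((((z ∧ y) ∧ ((not z → x) ∧ z)) → z) → ((not z → y) ∧ (x → (x ∧ w)))) ∧ ((z → (x ∧ z)) ∧ z)) = min(0.36, 0.06) = 0.06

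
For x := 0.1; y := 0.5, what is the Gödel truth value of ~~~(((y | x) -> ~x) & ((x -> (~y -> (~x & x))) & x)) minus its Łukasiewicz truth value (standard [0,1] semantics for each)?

0.10

Gödel evaluation:
  (y | x) = max(0.5, 0.1) = 0.5
  ~x: Gödel ¬ of 0.1 = 0 (operand ≠ 0)
  ((y | x) -> ~x): 0.5 > 0, so result = 0
  ~y: Gödel ¬ of 0.5 = 0 (operand ≠ 0)
  ~x: Gödel ¬ of 0.1 = 0 (operand ≠ 0)
  (~x & x) = min(0, 0.1) = 0
  (~y -> (~x & x)): 0 ≤ 0, so result = 1
  (x -> (~y -> (~x & x))): 0.1 ≤ 1, so result = 1
  ((x -> (~y -> (~x & x))) & x) = min(1, 0.1) = 0.1
  (((y | x) -> ~x) & ((x -> (~y -> (~x & x))) & x)) = min(0, 0.1) = 0
  ~(((y | x) -> ~x) & ((x -> (~y -> (~x & x))) & x)): Gödel ¬ of 0 = 1 (operand is 0)
  ~~(((y | x) -> ~x) & ((x -> (~y -> (~x & x))) & x)): Gödel ¬ of 1 = 0 (operand ≠ 0)
  ~~~(((y | x) -> ~x) & ((x -> (~y -> (~x & x))) & x)): Gödel ¬ of 0 = 1 (operand is 0)
  Gödel value = 1
Łukasiewicz evaluation:
  (y | x) = max(0.5, 0.1) = 0.5
  ~x: Łukasiewicz ¬ gives 1 − 0.1 = 0.9
  ((y | x) -> ~x): min(1, 1 − 0.5 + 0.9) = 1
  ~y: Łukasiewicz ¬ gives 1 − 0.5 = 0.5
  ~x: Łukasiewicz ¬ gives 1 − 0.1 = 0.9
  (~x & x) = min(0.9, 0.1) = 0.1
  (~y -> (~x & x)): min(1, 1 − 0.5 + 0.1) = 0.6
  (x -> (~y -> (~x & x))): min(1, 1 − 0.1 + 0.6) = 1
  ((x -> (~y -> (~x & x))) & x) = min(1, 0.1) = 0.1
  (((y | x) -> ~x) & ((x -> (~y -> (~x & x))) & x)) = min(1, 0.1) = 0.1
  ~(((y | x) -> ~x) & ((x -> (~y -> (~x & x))) & x)): Łukasiewicz ¬ gives 1 − 0.1 = 0.9
  ~~(((y | x) -> ~x) & ((x -> (~y -> (~x & x))) & x)): Łukasiewicz ¬ gives 1 − 0.9 = 0.1
  ~~~(((y | x) -> ~x) & ((x -> (~y -> (~x & x))) & x)): Łukasiewicz ¬ gives 1 − 0.1 = 0.9
  Łukasiewicz value = 0.9
Difference: 1 − 0.9 = 0.10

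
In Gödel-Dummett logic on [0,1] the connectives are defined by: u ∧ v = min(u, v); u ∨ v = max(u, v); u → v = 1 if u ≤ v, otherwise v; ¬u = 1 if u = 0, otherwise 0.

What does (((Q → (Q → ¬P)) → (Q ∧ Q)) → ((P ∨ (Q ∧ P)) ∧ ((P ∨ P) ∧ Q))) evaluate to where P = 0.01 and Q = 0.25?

0.01

¬P: Gödel ¬ of 0.01 = 0 (operand ≠ 0)
(Q → ¬P): 0.25 > 0, so result = 0
(Q → (Q → ¬P)): 0.25 > 0, so result = 0
(Q ∧ Q) = min(0.25, 0.25) = 0.25
((Q → (Q → ¬P)) → (Q ∧ Q)): 0 ≤ 0.25, so result = 1
(Q ∧ P) = min(0.25, 0.01) = 0.01
(P ∨ (Q ∧ P)) = max(0.01, 0.01) = 0.01
(P ∨ P) = max(0.01, 0.01) = 0.01
((P ∨ P) ∧ Q) = min(0.01, 0.25) = 0.01
((P ∨ (Q ∧ P)) ∧ ((P ∨ P) ∧ Q)) = min(0.01, 0.01) = 0.01
(((Q → (Q → ¬P)) → (Q ∧ Q)) → ((P ∨ (Q ∧ P)) ∧ ((P ∨ P) ∧ Q))): 1 > 0.01, so result = 0.01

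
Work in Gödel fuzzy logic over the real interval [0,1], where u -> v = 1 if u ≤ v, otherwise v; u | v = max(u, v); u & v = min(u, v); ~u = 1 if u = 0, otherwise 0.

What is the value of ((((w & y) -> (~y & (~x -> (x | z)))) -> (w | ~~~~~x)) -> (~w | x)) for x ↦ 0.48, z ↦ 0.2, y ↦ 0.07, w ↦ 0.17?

(w & y) = min(0.17, 0.07) = 0.07
~y: Gödel ¬ of 0.07 = 0 (operand ≠ 0)
~x: Gödel ¬ of 0.48 = 0 (operand ≠ 0)
(x | z) = max(0.48, 0.2) = 0.48
(~x -> (x | z)): 0 ≤ 0.48, so result = 1
(~y & (~x -> (x | z))) = min(0, 1) = 0
((w & y) -> (~y & (~x -> (x | z)))): 0.07 > 0, so result = 0
~x: Gödel ¬ of 0.48 = 0 (operand ≠ 0)
~~x: Gödel ¬ of 0 = 1 (operand is 0)
~~~x: Gödel ¬ of 1 = 0 (operand ≠ 0)
~~~~x: Gödel ¬ of 0 = 1 (operand is 0)
~~~~~x: Gödel ¬ of 1 = 0 (operand ≠ 0)
(w | ~~~~~x) = max(0.17, 0) = 0.17
(((w & y) -> (~y & (~x -> (x | z)))) -> (w | ~~~~~x)): 0 ≤ 0.17, so result = 1
~w: Gödel ¬ of 0.17 = 0 (operand ≠ 0)
(~w | x) = max(0, 0.48) = 0.48
((((w & y) -> (~y & (~x -> (x | z)))) -> (w | ~~~~~x)) -> (~w | x)): 1 > 0.48, so result = 0.48

0.48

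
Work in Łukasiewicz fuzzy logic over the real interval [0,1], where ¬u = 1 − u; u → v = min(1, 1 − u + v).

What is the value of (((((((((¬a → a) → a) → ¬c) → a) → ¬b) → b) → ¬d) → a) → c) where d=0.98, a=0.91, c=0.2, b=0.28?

0.20

¬a: Łukasiewicz ¬ gives 1 − 0.91 = 0.09
(¬a → a): min(1, 1 − 0.09 + 0.91) = 1
((¬a → a) → a): min(1, 1 − 1 + 0.91) = 0.91
¬c: Łukasiewicz ¬ gives 1 − 0.2 = 0.8
(((¬a → a) → a) → ¬c): min(1, 1 − 0.91 + 0.8) = 0.89
((((¬a → a) → a) → ¬c) → a): min(1, 1 − 0.89 + 0.91) = 1
¬b: Łukasiewicz ¬ gives 1 − 0.28 = 0.72
(((((¬a → a) → a) → ¬c) → a) → ¬b): min(1, 1 − 1 + 0.72) = 0.72
((((((¬a → a) → a) → ¬c) → a) → ¬b) → b): min(1, 1 − 0.72 + 0.28) = 0.56
¬d: Łukasiewicz ¬ gives 1 − 0.98 = 0.02
(((((((¬a → a) → a) → ¬c) → a) → ¬b) → b) → ¬d): min(1, 1 − 0.56 + 0.02) = 0.46
((((((((¬a → a) → a) → ¬c) → a) → ¬b) → b) → ¬d) → a): min(1, 1 − 0.46 + 0.91) = 1
(((((((((¬a → a) → a) → ¬c) → a) → ¬b) → b) → ¬d) → a) → c): min(1, 1 − 1 + 0.2) = 0.2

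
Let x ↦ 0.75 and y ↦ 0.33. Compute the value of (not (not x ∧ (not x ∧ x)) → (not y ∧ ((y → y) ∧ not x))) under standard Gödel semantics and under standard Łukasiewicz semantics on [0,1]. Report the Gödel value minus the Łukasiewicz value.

Gödel evaluation:
  not x: Gödel ¬ of 0.75 = 0 (operand ≠ 0)
  not x: Gödel ¬ of 0.75 = 0 (operand ≠ 0)
  (not x ∧ x) = min(0, 0.75) = 0
  (not x ∧ (not x ∧ x)) = min(0, 0) = 0
  not (not x ∧ (not x ∧ x)): Gödel ¬ of 0 = 1 (operand is 0)
  not y: Gödel ¬ of 0.33 = 0 (operand ≠ 0)
  (y → y): 0.33 ≤ 0.33, so result = 1
  not x: Gödel ¬ of 0.75 = 0 (operand ≠ 0)
  ((y → y) ∧ not x) = min(1, 0) = 0
  (not y ∧ ((y → y) ∧ not x)) = min(0, 0) = 0
  (not (not x ∧ (not x ∧ x)) → (not y ∧ ((y → y) ∧ not x))): 1 > 0, so result = 0
  Gödel value = 0
Łukasiewicz evaluation:
  not x: Łukasiewicz ¬ gives 1 − 0.75 = 0.25
  not x: Łukasiewicz ¬ gives 1 − 0.75 = 0.25
  (not x ∧ x) = min(0.25, 0.75) = 0.25
  (not x ∧ (not x ∧ x)) = min(0.25, 0.25) = 0.25
  not (not x ∧ (not x ∧ x)): Łukasiewicz ¬ gives 1 − 0.25 = 0.75
  not y: Łukasiewicz ¬ gives 1 − 0.33 = 0.67
  (y → y): min(1, 1 − 0.33 + 0.33) = 1
  not x: Łukasiewicz ¬ gives 1 − 0.75 = 0.25
  ((y → y) ∧ not x) = min(1, 0.25) = 0.25
  (not y ∧ ((y → y) ∧ not x)) = min(0.67, 0.25) = 0.25
  (not (not x ∧ (not x ∧ x)) → (not y ∧ ((y → y) ∧ not x))): min(1, 1 − 0.75 + 0.25) = 0.5
  Łukasiewicz value = 0.5
Difference: 0 − 0.5 = -0.50

-0.50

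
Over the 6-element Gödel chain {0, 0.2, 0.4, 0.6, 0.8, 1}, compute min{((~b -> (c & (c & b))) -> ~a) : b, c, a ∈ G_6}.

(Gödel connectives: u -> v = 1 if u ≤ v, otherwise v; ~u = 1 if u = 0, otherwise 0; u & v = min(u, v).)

The minimum is attained at b = 0.2, c = 0, a = 0.2:
  ~b: Gödel ¬ of 0.2 = 0 (operand ≠ 0)
  (c & b) = min(0, 0.2) = 0
  (c & (c & b)) = min(0, 0) = 0
  (~b -> (c & (c & b))): 0 ≤ 0, so result = 1
  ~a: Gödel ¬ of 0.2 = 0 (operand ≠ 0)
  ((~b -> (c & (c & b))) -> ~a): 1 > 0, so result = 0
Checking all 216 assignments confirms none give a value below 0.00.

0.00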